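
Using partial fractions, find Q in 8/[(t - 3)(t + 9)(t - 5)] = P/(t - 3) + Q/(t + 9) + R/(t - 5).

Cover-up at t = -9: Q = 8/[(-9 - 3)(-9 - 5)] = 8/[(-12)(-14)] = 8/168 = 1/21


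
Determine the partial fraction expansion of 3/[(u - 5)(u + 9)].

3/(u - 5)(u + 9) = α/(u - 5) + β/(u + 9). α = 3/(5 + 9) = 3/14, β = 3/(-9 - 5) = -3/14
Result: (3/14)/(u - 5) - (3/14)/(u + 9)


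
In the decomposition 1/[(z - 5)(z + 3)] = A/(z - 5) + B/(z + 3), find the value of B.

Cover-up at z = -3: B = 1/(-3 - 5) = -1/8


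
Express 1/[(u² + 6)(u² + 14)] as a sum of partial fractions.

Coefficient matching gives α = γ = 0, β = 1/(14-6) = 1/8, δ = -β = -1/8
Result: (1/8)/(u² + 6) - (1/8)/(u² + 14)


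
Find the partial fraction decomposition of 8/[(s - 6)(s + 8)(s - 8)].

Using cover-up method: A = -2/7, B = 1/28, C = 1/4
Result: (-2/7)/(s - 6) + (1/28)/(s + 8) + (1/4)/(s - 8)


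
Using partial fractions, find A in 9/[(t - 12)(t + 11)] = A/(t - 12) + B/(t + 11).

Cover-up at t = 12: A = 9/(12 + 11) = 9/23


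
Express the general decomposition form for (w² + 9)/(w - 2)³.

Repeated linear factor (power 3): α/(w - 2) + β/(w - 2)² + γ/(w - 2)³


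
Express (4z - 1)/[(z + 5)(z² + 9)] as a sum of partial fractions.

At z=-5: α = (4·(-5) - 1)/((-5)² + 9) = -21/34. β = -α = 21/34, γ = 4 - (-5)·α = 31/34
Result: (-21/34)/(z + 5) + ((21/34)z + 31/34)/(z² + 9)


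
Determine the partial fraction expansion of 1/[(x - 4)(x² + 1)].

Cover-up at x = 4: α = 1/(4² + 1) = 1/17. Then β = -α = -1/17, γ = -α·(0 + 4) = -4/17
Result: (1/17)/(x - 4) - ((1/17)x + 4/17)/(x² + 1)


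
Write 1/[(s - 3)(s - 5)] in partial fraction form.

1/(s - 3)(s - 5) = A/(s - 3) + B/(s - 5). A = 1/(3 - 5) = -1/2, B = 1/(5 - 3) = 1/2
Result: (-1/2)/(s - 3) + (1/2)/(s - 5)


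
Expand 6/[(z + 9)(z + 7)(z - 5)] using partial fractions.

Using cover-up method: P = 3/14, Q = -1/4, R = 1/28
Result: (3/14)/(z + 9) - (1/4)/(z + 7) + (1/28)/(z - 5)


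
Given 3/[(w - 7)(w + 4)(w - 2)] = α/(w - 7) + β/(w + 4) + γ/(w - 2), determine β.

Cover-up at w = -4: β = 3/[(-4 - 7)(-4 - 2)] = 3/[(-11)(-6)] = 3/66 = 1/22


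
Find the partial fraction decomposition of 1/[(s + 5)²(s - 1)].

Cover-up at s=1: γ = 1/(1 + 5)² = 1/36. Cover-up at s=-5: β = 1/(-5 - 1) = -1/6. Comparing s² coeff: α = -γ = -1/36
Result: (-1/36)/(s + 5) - (1/6)/(s + 5)² + (1/36)/(s - 1)


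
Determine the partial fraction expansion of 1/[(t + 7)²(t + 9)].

Cover-up at t=-9: γ = 1/(-9 + 7)² = 1/4. Cover-up at t=-7: β = 1/(-7 + 9) = 1/2. Comparing t² coeff: α = -γ = -1/4
Result: (-1/4)/(t + 7) + (1/2)/(t + 7)² + (1/4)/(t + 9)


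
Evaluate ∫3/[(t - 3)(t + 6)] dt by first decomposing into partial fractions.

Decompose: 3/[(t - 3)(t + 6)] = (1/3)/(t - 3) - (1/3)/(t + 6). Integrate each term: (1/3) ln|(t - 3)| - (1/3) ln|(t + 6)| + C


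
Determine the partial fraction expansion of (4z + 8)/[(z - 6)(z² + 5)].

At z=6: α = (4·6 + 8)/(6² + 5) = 32/41. β = -α = -32/41, γ = 4 - 6·α = -28/41
Result: (32/41)/(z - 6) - ((32/41)z + 28/41)/(z² + 5)


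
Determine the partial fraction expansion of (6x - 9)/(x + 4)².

(6x - 9) = P(x + 4) + Q. At x = -4: Q = 6·(-4) - 9 = -33. Coeff of x: P = 6
Result: 6/(x + 4) - 33/(x + 4)²


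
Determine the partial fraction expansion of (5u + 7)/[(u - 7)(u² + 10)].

At u=7: A = (5·7 + 7)/(7² + 10) = 42/59. B = -A = -42/59, C = 5 - 7·A = 1/59
Result: (42/59)/(u - 7) - ((42/59)u - 1/59)/(u² + 10)


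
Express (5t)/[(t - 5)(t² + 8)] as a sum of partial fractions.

At t=5: α = (5·5 + 0)/(5² + 8) = 25/33. β = -α = -25/33, γ = 5 - 5·α = 40/33
Result: (25/33)/(t - 5) - ((25/33)t - 40/33)/(t² + 8)


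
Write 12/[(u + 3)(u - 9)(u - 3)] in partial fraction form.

Using cover-up method: A = 1/6, B = 1/6, C = -1/3
Result: (1/6)/(u + 3) + (1/6)/(u - 9) - (1/3)/(u - 3)


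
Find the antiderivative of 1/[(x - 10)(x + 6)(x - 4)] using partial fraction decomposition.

Cover-up: A = 1/96, B = 1/160, C = -1/60. Decomposition: (1/96)/(x - 10) + (1/160)/(x + 6) - (1/60)/(x - 4). Integrate each term: (1/96) ln|(x - 10)| + (1/160) ln|(x + 6)| - (1/60) ln|(x - 4)| + C


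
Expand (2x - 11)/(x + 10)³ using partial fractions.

(2x - 11) = A(x + 10)² + B(x + 10) + C. At x = -10: C = 2·(-10) - 11 = -31. Coefficients: A = 0, B = 2
Result: 2/(x + 10)² - 31/(x + 10)³


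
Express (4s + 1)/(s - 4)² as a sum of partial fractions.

(4s + 1) = P(s - 4) + Q. At s = 4: Q = 4·4 + 1 = 17. Coeff of s: P = 4
Result: 4/(s - 4) + 17/(s - 4)²


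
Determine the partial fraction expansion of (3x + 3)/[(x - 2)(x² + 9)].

At x=2: A = (3·2 + 3)/(2² + 9) = 9/13. B = -A = -9/13, C = 3 - 2·A = 21/13
Result: (9/13)/(x - 2) - ((9/13)x - 21/13)/(x² + 9)


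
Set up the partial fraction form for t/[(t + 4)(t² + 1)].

Linear + irreducible quadratic: P/(t + 4) + (Qt + R)/(t² + 1)


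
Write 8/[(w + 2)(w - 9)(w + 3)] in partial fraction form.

Using cover-up method: P = -8/11, Q = 2/33, R = 2/3
Result: (-8/11)/(w + 2) + (2/33)/(w - 9) + (2/3)/(w + 3)


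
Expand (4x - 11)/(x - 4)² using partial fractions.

(4x - 11) = A(x - 4) + B. At x = 4: B = 4·4 - 11 = 5. Coeff of x: A = 4
Result: 4/(x - 4) + 5/(x - 4)²


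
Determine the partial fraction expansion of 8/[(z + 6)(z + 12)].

8/(z + 6)(z + 12) = A/(z + 6) + B/(z + 12). A = 8/(-6 + 12) = 4/3, B = 8/(-12 + 6) = -4/3
Result: (4/3)/(z + 6) - (4/3)/(z + 12)


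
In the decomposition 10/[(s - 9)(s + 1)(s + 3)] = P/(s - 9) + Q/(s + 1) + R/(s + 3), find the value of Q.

Cover-up at s = -1: Q = 10/[(-1 - 9)(-1 + 3)] = 10/[(-10)(2)] = -10/20 = -1/2


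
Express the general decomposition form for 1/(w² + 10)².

Repeated quadratic factor: (Pw + Q)/(w² + 10) + (Rw + S)/(w² + 10)²


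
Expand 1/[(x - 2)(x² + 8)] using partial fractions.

Cover-up at x = 2: P = 1/(2² + 8) = 1/12. Then Q = -P = -1/12, R = -P·(0 + 2) = -1/6
Result: (1/12)/(x - 2) - ((1/12)x + 1/6)/(x² + 8)


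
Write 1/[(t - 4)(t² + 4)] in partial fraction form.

Cover-up at t = 4: P = 1/(4² + 4) = 1/20. Then Q = -P = -1/20, R = -P·(0 + 4) = -1/5
Result: (1/20)/(t - 4) - ((1/20)t + 1/5)/(t² + 4)


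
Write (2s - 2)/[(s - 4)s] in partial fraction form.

At s=4: α = (2·4 - 2)/(4 - 0) = 3/2. At s=0: β = (2·0 - 2)/(0 - 4) = 1/2
Result: (3/2)/(s - 4) + (1/2)/s


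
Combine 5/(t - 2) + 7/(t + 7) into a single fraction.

Common denominator (t - 2)(t + 7). Numerator: 5(t + 7) + 7(t - 2) = (5t + 35) + (7t - 14) = 12t + 21
Result: (12t + 21)/[(t - 2)(t + 7)]


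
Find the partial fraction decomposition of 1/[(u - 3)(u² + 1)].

Cover-up at u = 3: α = 1/(3² + 1) = 1/10. Then β = -α = -1/10, γ = -α·(0 + 3) = -3/10
Result: (1/10)/(u - 3) - ((1/10)u + 3/10)/(u² + 1)


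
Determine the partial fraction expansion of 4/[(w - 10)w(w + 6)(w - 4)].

Using Heaviside cover-up: (1/240)/(w - 10) + (1/60)/w - (1/240)/(w + 6) - (1/60)/(w - 4)


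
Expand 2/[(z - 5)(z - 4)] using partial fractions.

2/(z - 5)(z - 4) = α/(z - 5) + β/(z - 4). α = 2/(5 - 4) = 2, β = 2/(4 - 5) = -2
Result: 2/(z - 5) - 2/(z - 4)


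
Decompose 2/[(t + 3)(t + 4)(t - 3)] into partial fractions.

Using cover-up method: α = -1/3, β = 2/7, γ = 1/21
Result: (-1/3)/(t + 3) + (2/7)/(t + 4) + (1/21)/(t - 3)


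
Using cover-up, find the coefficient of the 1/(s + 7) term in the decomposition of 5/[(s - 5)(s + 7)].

Cover (s + 7), set s=-7: 5/((s - 5) at s=-7) = 5/(-12) = -5/12


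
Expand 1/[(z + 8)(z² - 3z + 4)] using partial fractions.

Cover-up at z = -8: A = 1/((-8)² - 3·(-8) + 4) = 1/92. Then B = -A = -1/92, C = -A·(-3 - 8) = 11/92
Result: (1/92)/(z + 8) - ((1/92)z - 11/92)/(z² - 3z + 4)


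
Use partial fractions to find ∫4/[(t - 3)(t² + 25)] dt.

Cover-up at t=3: A = 4/(3²+25) = 2/17. Coeff matching: B = -2/17, C = -6/17. Decomposition: (2/17)/(t - 3) - ((2/17)t + 6/17)/(t² + 25). Integrate: linear → ln, quadratic → (1/2)ln + arctan: (2/17) ln|(t - 3)| - (1/17) ln(t² + 25) - (6/85) arctan(t/5) + C


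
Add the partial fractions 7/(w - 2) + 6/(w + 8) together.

Common denominator (w - 2)(w + 8). Numerator: 7(w + 8) + 6(w - 2) = (7w + 56) + (6w - 12) = 13w + 44
Result: (13w + 44)/[(w - 2)(w + 8)]


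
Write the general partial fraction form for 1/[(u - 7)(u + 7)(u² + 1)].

Two linear + quadratic: P/(u - 7) + Q/(u + 7) + (Ru + S)/(u² + 1)


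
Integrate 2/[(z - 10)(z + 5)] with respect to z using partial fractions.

Decompose: 2/[(z - 10)(z + 5)] = (2/15)/(z - 10) - (2/15)/(z + 5). Integrate each term: (2/15) ln|(z - 10)| - (2/15) ln|(z + 5)| + C


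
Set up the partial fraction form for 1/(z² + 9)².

Repeated quadratic factor: (Az + B)/(z² + 9) + (Cz + D)/(z² + 9)²


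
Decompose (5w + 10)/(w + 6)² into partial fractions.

(5w + 10) = α(w + 6) + β. At w = -6: β = 5·(-6) + 10 = -20. Coeff of w: α = 5
Result: 5/(w + 6) - 20/(w + 6)²


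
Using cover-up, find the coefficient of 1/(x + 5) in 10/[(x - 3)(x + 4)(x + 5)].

Cover (x + 5), set x=-5: 10/[(-5 - 3)(-5 + 4)] = 5/4


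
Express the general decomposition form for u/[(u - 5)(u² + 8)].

Linear + irreducible quadratic: α/(u - 5) + (βu + γ)/(u² + 8)


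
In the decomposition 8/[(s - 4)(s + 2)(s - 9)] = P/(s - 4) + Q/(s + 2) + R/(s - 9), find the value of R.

Cover-up at s = 9: R = 8/[(9 - 4)(9 + 2)] = 8/[(5)(11)] = 8/55


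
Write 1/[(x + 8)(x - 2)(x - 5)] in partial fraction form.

Using cover-up method: A = 1/130, B = -1/30, C = 1/39
Result: (1/130)/(x + 8) - (1/30)/(x - 2) + (1/39)/(x - 5)


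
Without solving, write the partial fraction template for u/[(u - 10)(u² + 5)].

Linear + irreducible quadratic: α/(u - 10) + (βu + γ)/(u² + 5)


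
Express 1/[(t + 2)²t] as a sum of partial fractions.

Cover-up at t=0: C = 1/(0 + 2)² = 1/4. Cover-up at t=-2: B = 1/(-2 - 0) = -1/2. Comparing t² coeff: A = -C = -1/4
Result: (-1/4)/(t + 2) - (1/2)/(t + 2)² + (1/4)/t


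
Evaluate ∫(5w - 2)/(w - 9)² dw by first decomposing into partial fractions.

Decompose: A = 5, B = 5·9 - 2 = 43, so (5w - 2)/(w - 9)² = 5/(w - 9) + 43/(w - 9)². Integrate: ∫ A/(w - 9) dw = 5 ln|(w - 9)|; ∫ B/(w - 9)² dw = -43/(w - 9). Sum: 5 ln|(w - 9)| - 43/(w - 9) + C


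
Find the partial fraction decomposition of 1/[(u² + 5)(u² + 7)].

Coefficient matching gives A = C = 0, B = 1/(7-5) = 1/2, D = -B = -1/2
Result: (1/2)/(u² + 5) - (1/2)/(u² + 7)


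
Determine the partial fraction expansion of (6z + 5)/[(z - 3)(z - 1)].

At z=3: A = (6·3 + 5)/(3 - 1) = 23/2. At z=1: B = (6·1 + 5)/(1 - 3) = -11/2
Result: (23/2)/(z - 3) - (11/2)/(z - 1)


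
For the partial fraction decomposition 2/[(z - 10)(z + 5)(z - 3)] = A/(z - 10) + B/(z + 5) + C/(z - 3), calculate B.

Cover-up at z = -5: B = 2/[(-5 - 10)(-5 - 3)] = 2/[(-15)(-8)] = 2/120 = 1/60


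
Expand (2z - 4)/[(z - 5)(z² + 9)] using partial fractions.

At z=5: P = (2·5 - 4)/(5² + 9) = 3/17. Q = -P = -3/17, R = 2 - 5·P = 19/17
Result: (3/17)/(z - 5) - ((3/17)z - 19/17)/(z² + 9)


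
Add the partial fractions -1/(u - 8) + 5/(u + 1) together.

Common denominator (u - 8)(u + 1). Numerator: -1(u + 1) + 5(u - 8) = (-u - 1) + (5u - 40) = 4u - 41
Result: (4u - 41)/[(u - 8)(u + 1)]


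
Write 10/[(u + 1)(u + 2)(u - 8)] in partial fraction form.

Using cover-up method: α = -10/9, β = 1, γ = 1/9
Result: (-10/9)/(u + 1) + 1/(u + 2) + (1/9)/(u - 8)


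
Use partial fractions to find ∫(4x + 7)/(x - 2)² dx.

Decompose: P = 4, Q = 4·2 + 7 = 15, so (4x + 7)/(x - 2)² = 4/(x - 2) + 15/(x - 2)². Integrate: ∫ P/(x - 2) dx = 4 ln|(x - 2)|; ∫ Q/(x - 2)² dx = -15/(x - 2). Sum: 4 ln|(x - 2)| - 15/(x - 2) + C


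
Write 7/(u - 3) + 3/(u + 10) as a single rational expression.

Common denominator (u - 3)(u + 10). Numerator: 7(u + 10) + 3(u - 3) = (7u + 70) + (3u - 9) = 10u + 61
Result: (10u + 61)/[(u - 3)(u + 10)]


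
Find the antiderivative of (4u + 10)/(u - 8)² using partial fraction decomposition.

Decompose: α = 4, β = 4·8 + 10 = 42, so (4u + 10)/(u - 8)² = 4/(u - 8) + 42/(u - 8)². Integrate: ∫ α/(u - 8) du = 4 ln|(u - 8)|; ∫ β/(u - 8)² du = -42/(u - 8). Sum: 4 ln|(u - 8)| - 42/(u - 8) + C


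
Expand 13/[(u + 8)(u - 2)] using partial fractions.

13/(u + 8)(u - 2) = P/(u + 8) + Q/(u - 2). P = 13/(-8 - 2) = -13/10, Q = 13/(2 + 8) = 13/10
Result: (-13/10)/(u + 8) + (13/10)/(u - 2)


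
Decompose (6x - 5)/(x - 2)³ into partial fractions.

(6x - 5) = A(x - 2)² + B(x - 2) + C. At x = 2: C = 6·2 - 5 = 7. Coefficients: A = 0, B = 6
Result: 6/(x - 2)² + 7/(x - 2)³


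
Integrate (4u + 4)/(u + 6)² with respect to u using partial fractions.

Decompose: A = 4, B = 4·(-6) + 4 = -20, so (4u + 4)/(u + 6)² = 4/(u + 6) - 20/(u + 6)². Integrate: ∫ A/(u + 6) du = 4 ln|(u + 6)|; ∫ B/(u + 6)² du = 20/(u + 6). Sum: 4 ln|(u + 6)| + 20/(u + 6) + C


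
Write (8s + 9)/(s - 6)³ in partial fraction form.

(8s + 9) = α(s - 6)² + β(s - 6) + γ. At s = 6: γ = 8·6 + 9 = 57. Coefficients: α = 0, β = 8
Result: 8/(s - 6)² + 57/(s - 6)³


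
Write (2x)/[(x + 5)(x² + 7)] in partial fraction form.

At x=-5: P = (2·(-5) + 0)/((-5)² + 7) = -5/16. Q = -P = 5/16, R = 2 - (-5)·P = 7/16
Result: (-5/16)/(x + 5) + ((5/16)x + 7/16)/(x² + 7)


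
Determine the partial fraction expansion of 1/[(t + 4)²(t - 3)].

Cover-up at t=3: R = 1/(3 + 4)² = 1/49. Cover-up at t=-4: Q = 1/(-4 - 3) = -1/7. Comparing t² coeff: P = -R = -1/49
Result: (-1/49)/(t + 4) - (1/7)/(t + 4)² + (1/49)/(t - 3)


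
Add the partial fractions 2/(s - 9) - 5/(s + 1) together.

Common denominator (s - 9)(s + 1). Numerator: 2(s + 1) - 5(s - 9) = (2s + 2) - (5s - 45) = -3s + 47
Result: (-3s + 47)/[(s - 9)(s + 1)]


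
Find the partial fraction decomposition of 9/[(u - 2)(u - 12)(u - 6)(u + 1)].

Using Heaviside cover-up: (3/40)/(u - 2) + (3/260)/(u - 12) - (3/56)/(u - 6) - (3/91)/(u + 1)


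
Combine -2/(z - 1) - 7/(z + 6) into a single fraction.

Common denominator (z - 1)(z + 6). Numerator: -2(z + 6) - 7(z - 1) = (-2z - 12) - (7z - 7) = -9z - 5
Result: (-9z - 5)/[(z - 1)(z + 6)]


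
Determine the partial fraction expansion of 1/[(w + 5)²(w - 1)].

Cover-up at w=1: γ = 1/(1 + 5)² = 1/36. Cover-up at w=-5: β = 1/(-5 - 1) = -1/6. Comparing w² coeff: α = -γ = -1/36
Result: (-1/36)/(w + 5) - (1/6)/(w + 5)² + (1/36)/(w - 1)


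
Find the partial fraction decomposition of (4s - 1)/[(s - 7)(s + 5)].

At s=7: P = (4·7 - 1)/(7 + 5) = 9/4. At s=-5: Q = (4·(-5) - 1)/(-5 - 7) = 7/4
Result: (9/4)/(s - 7) + (7/4)/(s + 5)


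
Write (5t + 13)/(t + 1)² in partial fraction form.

(5t + 13) = P(t + 1) + Q. At t = -1: Q = 5·(-1) + 13 = 8. Coeff of t: P = 5
Result: 5/(t + 1) + 8/(t + 1)²


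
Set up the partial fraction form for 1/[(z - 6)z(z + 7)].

Three distinct linear factors: α/(z - 6) + β/z + γ/(z + 7)


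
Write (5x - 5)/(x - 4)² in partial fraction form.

(5x - 5) = A(x - 4) + B. At x = 4: B = 5·4 - 5 = 15. Coeff of x: A = 5
Result: 5/(x - 4) + 15/(x - 4)²


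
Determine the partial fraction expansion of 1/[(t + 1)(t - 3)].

1/(t + 1)(t - 3) = α/(t + 1) + β/(t - 3). α = 1/(-1 - 3) = -1/4, β = 1/(3 + 1) = 1/4
Result: (-1/4)/(t + 1) + (1/4)/(t - 3)


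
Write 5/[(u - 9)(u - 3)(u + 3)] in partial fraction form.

Using cover-up method: A = 5/72, B = -5/36, C = 5/72
Result: (5/72)/(u - 9) - (5/36)/(u - 3) + (5/72)/(u + 3)


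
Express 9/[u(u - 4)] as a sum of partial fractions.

9/u(u - 4) = P/u + Q/(u - 4). P = 9/(0 - 4) = -9/4, Q = 9/(4 - 0) = 9/4
Result: (-9/4)/u + (9/4)/(u - 4)


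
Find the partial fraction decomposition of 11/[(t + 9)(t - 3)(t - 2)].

Using cover-up method: A = 1/12, B = 11/12, C = -1
Result: (1/12)/(t + 9) + (11/12)/(t - 3) - 1/(t - 2)


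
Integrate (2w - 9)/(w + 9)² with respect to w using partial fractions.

Decompose: P = 2, Q = 2·(-9) - 9 = -27, so (2w - 9)/(w + 9)² = 2/(w + 9) - 27/(w + 9)². Integrate: ∫ P/(w + 9) dw = 2 ln|(w + 9)|; ∫ Q/(w + 9)² dw = 27/(w + 9). Sum: 2 ln|(w + 9)| + 27/(w + 9) + C


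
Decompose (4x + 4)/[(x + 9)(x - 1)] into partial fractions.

At x=-9: A = (4·(-9) + 4)/(-9 - 1) = 16/5. At x=1: B = (4·1 + 4)/(1 + 9) = 4/5
Result: (16/5)/(x + 9) + (4/5)/(x - 1)


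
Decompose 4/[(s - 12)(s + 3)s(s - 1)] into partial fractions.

Using Heaviside cover-up: (1/495)/(s - 12) - (1/45)/(s + 3) + (1/9)/s - (1/11)/(s - 1)


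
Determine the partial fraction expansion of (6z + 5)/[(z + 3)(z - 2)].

At z=-3: α = (6·(-3) + 5)/(-3 - 2) = 13/5. At z=2: β = (6·2 + 5)/(2 + 3) = 17/5
Result: (13/5)/(z + 3) + (17/5)/(z - 2)


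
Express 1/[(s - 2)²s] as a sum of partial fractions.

Cover-up at s=0: C = 1/(0 - 2)² = 1/4. Cover-up at s=2: B = 1/(2 - 0) = 1/2. Comparing s² coeff: A = -C = -1/4
Result: (-1/4)/(s - 2) + (1/2)/(s - 2)² + (1/4)/s


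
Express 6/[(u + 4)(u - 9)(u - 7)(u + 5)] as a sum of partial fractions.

Using Heaviside cover-up: (6/143)/(u + 4) + (3/182)/(u - 9) - (1/44)/(u - 7) - (1/28)/(u + 5)


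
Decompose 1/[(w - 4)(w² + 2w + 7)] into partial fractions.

Cover-up at w = 4: A = 1/(4² + 2·4 + 7) = 1/31. Then B = -A = -1/31, C = -A·(2 + 4) = -6/31
Result: (1/31)/(w - 4) - ((1/31)w + 6/31)/(w² + 2w + 7)


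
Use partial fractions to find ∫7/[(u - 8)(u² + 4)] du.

Cover-up at u=8: α = 7/(8²+4) = 7/68. Coeff matching: β = -7/68, γ = -14/17. Decomposition: (7/68)/(u - 8) - ((7/68)u + 14/17)/(u² + 4). Integrate: linear → ln, quadratic → (1/2)ln + arctan: (7/68) ln|(u - 8)| - (7/136) ln(u² + 4) - (7/17) arctan(u/2) + C


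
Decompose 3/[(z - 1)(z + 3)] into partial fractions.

3/(z - 1)(z + 3) = A/(z - 1) + B/(z + 3). A = 3/(1 + 3) = 3/4, B = 3/(-3 - 1) = -3/4
Result: (3/4)/(z - 1) - (3/4)/(z + 3)


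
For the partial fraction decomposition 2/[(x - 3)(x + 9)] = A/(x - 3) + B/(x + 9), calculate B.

Cover-up at x = -9: B = 2/(-9 - 3) = -2/12 = -1/6


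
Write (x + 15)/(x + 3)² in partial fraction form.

(x + 15) = P(x + 3) + Q. At x = -3: Q = 1·(-3) + 15 = 12. Coeff of x: P = 1
Result: 1/(x + 3) + 12/(x + 3)²


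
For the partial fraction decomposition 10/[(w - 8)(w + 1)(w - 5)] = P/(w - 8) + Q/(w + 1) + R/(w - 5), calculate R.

Cover-up at w = 5: R = 10/[(5 - 8)(5 + 1)] = 10/[(-3)(6)] = -10/18 = -5/9


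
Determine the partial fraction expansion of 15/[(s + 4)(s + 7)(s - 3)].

Using cover-up method: P = -5/7, Q = 1/2, R = 3/14
Result: (-5/7)/(s + 4) + (1/2)/(s + 7) + (3/14)/(s - 3)


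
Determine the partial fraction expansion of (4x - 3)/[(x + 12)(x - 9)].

At x=-12: P = (4·(-12) - 3)/(-12 - 9) = 17/7. At x=9: Q = (4·9 - 3)/(9 + 12) = 11/7
Result: (17/7)/(x + 12) + (11/7)/(x - 9)


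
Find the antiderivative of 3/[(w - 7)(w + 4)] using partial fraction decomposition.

Decompose: 3/[(w - 7)(w + 4)] = (3/11)/(w - 7) - (3/11)/(w + 4). Integrate each term: (3/11) ln|(w - 7)| - (3/11) ln|(w + 4)| + C


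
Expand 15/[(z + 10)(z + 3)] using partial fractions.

15/(z + 10)(z + 3) = P/(z + 10) + Q/(z + 3). P = 15/(-10 + 3) = -15/7, Q = 15/(-3 + 10) = 15/7
Result: (-15/7)/(z + 10) + (15/7)/(z + 3)


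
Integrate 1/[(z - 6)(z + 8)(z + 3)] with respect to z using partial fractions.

Cover-up: P = 1/126, Q = 1/70, R = -1/45. Decomposition: (1/126)/(z - 6) + (1/70)/(z + 8) - (1/45)/(z + 3). Integrate each term: (1/126) ln|(z - 6)| + (1/70) ln|(z + 8)| - (1/45) ln|(z + 3)| + C


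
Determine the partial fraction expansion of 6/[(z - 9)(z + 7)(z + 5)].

Using cover-up method: P = 3/112, Q = 3/16, R = -3/14
Result: (3/112)/(z - 9) + (3/16)/(z + 7) - (3/14)/(z + 5)


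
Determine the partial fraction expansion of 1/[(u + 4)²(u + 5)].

Cover-up at u=-5: R = 1/(-5 + 4)² = 1. Cover-up at u=-4: Q = 1/(-4 + 5) = 1. Comparing u² coeff: P = -R = -1
Result: -1/(u + 4) + 1/(u + 4)² + 1/(u + 5)


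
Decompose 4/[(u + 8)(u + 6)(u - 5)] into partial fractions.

Using cover-up method: P = 2/13, Q = -2/11, R = 4/143
Result: (2/13)/(u + 8) - (2/11)/(u + 6) + (4/143)/(u - 5)


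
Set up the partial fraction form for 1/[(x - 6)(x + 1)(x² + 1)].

Two linear + quadratic: α/(x - 6) + β/(x + 1) + (γx + δ)/(x² + 1)


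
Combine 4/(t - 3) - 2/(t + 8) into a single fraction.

Common denominator (t - 3)(t + 8). Numerator: 4(t + 8) - 2(t - 3) = (4t + 32) - (2t - 6) = 2t + 38
Result: (2t + 38)/[(t - 3)(t + 8)]


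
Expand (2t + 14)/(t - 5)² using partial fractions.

(2t + 14) = A(t - 5) + B. At t = 5: B = 2·5 + 14 = 24. Coeff of t: A = 2
Result: 2/(t - 5) + 24/(t - 5)²


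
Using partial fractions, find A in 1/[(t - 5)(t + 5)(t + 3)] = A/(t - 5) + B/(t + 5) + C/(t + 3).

Cover-up at t = 5: A = 1/[(5 + 5)(5 + 3)] = 1/[(10)(8)] = 1/80


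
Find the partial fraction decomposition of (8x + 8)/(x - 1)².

(8x + 8) = P(x - 1) + Q. At x = 1: Q = 8·1 + 8 = 16. Coeff of x: P = 8
Result: 8/(x - 1) + 16/(x - 1)²


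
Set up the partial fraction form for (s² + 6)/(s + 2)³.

Repeated linear factor (power 3): A/(s + 2) + B/(s + 2)² + C/(s + 2)³


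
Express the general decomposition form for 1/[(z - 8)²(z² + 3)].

Repeated linear + quadratic: P/(z - 8) + Q/(z - 8)² + (Rz + S)/(z² + 3)


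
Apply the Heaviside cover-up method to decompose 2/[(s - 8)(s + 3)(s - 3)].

Cover (s - 8), s=8: P = 2/[(8 + 3)(8 - 3)] = 2/55. Cover (s + 3), s=-3: Q = 2/[(-3 - 8)(-3 - 3)] = 1/33. Cover (s - 3), s=3: R = 2/[(3 - 8)(3 + 3)] = -1/15.
Result: (2/55)/(s - 8) + (1/33)/(s + 3) - (1/15)/(s - 3)


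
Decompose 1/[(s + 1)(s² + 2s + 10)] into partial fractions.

Cover-up at s = -1: P = 1/((-1)² + 2·(-1) + 10) = 1/9. Then Q = -P = -1/9, R = -P·(2 - 1) = -1/9
Result: (1/9)/(s + 1) - ((1/9)s + 1/9)/(s² + 2s + 10)


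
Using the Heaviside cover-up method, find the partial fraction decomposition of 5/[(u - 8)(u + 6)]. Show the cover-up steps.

Cover (u - 8): set u=8, get P = 5/(8 + 6) = 5/14. Cover (u + 6): set u=-6, get Q = 5/(-6 - 8) = -5/14.
Result: (5/14)/(u - 8) - (5/14)/(u + 6)


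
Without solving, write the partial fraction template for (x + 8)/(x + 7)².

Repeated linear factor: P/(x + 7) + Q/(x + 7)²


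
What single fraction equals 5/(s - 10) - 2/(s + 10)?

Common denominator (s - 10)(s + 10). Numerator: 5(s + 10) - 2(s - 10) = (5s + 50) - (2s - 20) = 3s + 70
Result: (3s + 70)/[(s - 10)(s + 10)]


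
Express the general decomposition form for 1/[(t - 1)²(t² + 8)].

Repeated linear + quadratic: P/(t - 1) + Q/(t - 1)² + (Rt + S)/(t² + 8)


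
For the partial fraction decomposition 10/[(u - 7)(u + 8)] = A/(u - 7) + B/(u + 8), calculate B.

Cover-up at u = -8: B = 10/(-8 - 7) = -10/15 = -2/3


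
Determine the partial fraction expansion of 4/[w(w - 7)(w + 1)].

Using cover-up method: A = -4/7, B = 1/14, C = 1/2
Result: (-4/7)/w + (1/14)/(w - 7) + (1/2)/(w + 1)


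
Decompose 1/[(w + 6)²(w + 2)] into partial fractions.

Cover-up at w=-2: C = 1/(-2 + 6)² = 1/16. Cover-up at w=-6: B = 1/(-6 + 2) = -1/4. Comparing w² coeff: A = -C = -1/16
Result: (-1/16)/(w + 6) - (1/4)/(w + 6)² + (1/16)/(w + 2)


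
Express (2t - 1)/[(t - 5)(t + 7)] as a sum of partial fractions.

At t=5: α = (2·5 - 1)/(5 + 7) = 3/4. At t=-7: β = (2·(-7) - 1)/(-7 - 5) = 5/4
Result: (3/4)/(t - 5) + (5/4)/(t + 7)


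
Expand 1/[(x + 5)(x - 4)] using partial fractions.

1/(x + 5)(x - 4) = α/(x + 5) + β/(x - 4). α = 1/(-5 - 4) = -1/9, β = 1/(4 + 5) = 1/9
Result: (-1/9)/(x + 5) + (1/9)/(x - 4)


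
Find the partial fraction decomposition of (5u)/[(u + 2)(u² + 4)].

At u=-2: P = (5·(-2) + 0)/((-2)² + 4) = -5/4. Q = -P = 5/4, R = 5 - (-2)·P = 5/2
Result: (-5/4)/(u + 2) + ((5/4)u + 5/2)/(u² + 4)


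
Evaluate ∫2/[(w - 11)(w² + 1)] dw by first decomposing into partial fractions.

Cover-up at w=11: A = 2/(11²+1) = 1/61. Coeff matching: B = -1/61, C = -11/61. Decomposition: (1/61)/(w - 11) - ((1/61)w + 11/61)/(w² + 1). Integrate: linear → ln, quadratic → (1/2)ln + arctan: (1/61) ln|(w - 11)| - (1/122) ln(w² + 1) - (11/61) arctan(w) + C


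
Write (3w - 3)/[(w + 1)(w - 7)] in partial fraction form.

At w=-1: A = (3·(-1) - 3)/(-1 - 7) = 3/4. At w=7: B = (3·7 - 3)/(7 + 1) = 9/4
Result: (3/4)/(w + 1) + (9/4)/(w - 7)


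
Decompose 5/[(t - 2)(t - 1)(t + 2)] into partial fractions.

Using cover-up method: α = 5/4, β = -5/3, γ = 5/12
Result: (5/4)/(t - 2) - (5/3)/(t - 1) + (5/12)/(t + 2)


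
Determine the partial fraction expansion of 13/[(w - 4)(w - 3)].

13/(w - 4)(w - 3) = P/(w - 4) + Q/(w - 3). P = 13/(4 - 3) = 13, Q = 13/(3 - 4) = -13
Result: 13/(w - 4) - 13/(w - 3)


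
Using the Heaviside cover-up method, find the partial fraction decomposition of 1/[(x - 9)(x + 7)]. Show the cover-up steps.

Cover (x - 9): set x=9, get α = 1/(9 + 7) = 1/16. Cover (x + 7): set x=-7, get β = 1/(-7 - 9) = -1/16.
Result: (1/16)/(x - 9) - (1/16)/(x + 7)


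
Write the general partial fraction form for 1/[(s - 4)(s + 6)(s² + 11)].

Two linear + quadratic: α/(s - 4) + β/(s + 6) + (γs + δ)/(s² + 11)


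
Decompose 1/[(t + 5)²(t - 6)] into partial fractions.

Cover-up at t=6: γ = 1/(6 + 5)² = 1/121. Cover-up at t=-5: β = 1/(-5 - 6) = -1/11. Comparing t² coeff: α = -γ = -1/121
Result: (-1/121)/(t + 5) - (1/11)/(t + 5)² + (1/121)/(t - 6)


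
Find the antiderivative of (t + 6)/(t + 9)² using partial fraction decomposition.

Decompose: P = 1, Q = 1·(-9) + 6 = -3, so (t + 6)/(t + 9)² = 1/(t + 9) - 3/(t + 9)². Integrate: ∫ P/(t + 9) dt = ln|(t + 9)|; ∫ Q/(t + 9)² dt = 3/(t + 9). Sum: ln|(t + 9)| + 3/(t + 9) + C


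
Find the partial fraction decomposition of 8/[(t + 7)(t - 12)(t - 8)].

Using cover-up method: A = 8/285, B = 2/19, C = -2/15
Result: (8/285)/(t + 7) + (2/19)/(t - 12) - (2/15)/(t - 8)


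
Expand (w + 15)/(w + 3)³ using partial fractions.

(w + 15) = α(w + 3)² + β(w + 3) + γ. At w = -3: γ = 1·(-3) + 15 = 12. Coefficients: α = 0, β = 1
Result: 1/(w + 3)² + 12/(w + 3)³


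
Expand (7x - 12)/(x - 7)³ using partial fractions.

(7x - 12) = A(x - 7)² + B(x - 7) + C. At x = 7: C = 7·7 - 12 = 37. Coefficients: A = 0, B = 7
Result: 7/(x - 7)² + 37/(x - 7)³


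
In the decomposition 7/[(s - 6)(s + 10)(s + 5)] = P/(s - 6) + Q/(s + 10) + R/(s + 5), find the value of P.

Cover-up at s = 6: P = 7/[(6 + 10)(6 + 5)] = 7/[(16)(11)] = 7/176


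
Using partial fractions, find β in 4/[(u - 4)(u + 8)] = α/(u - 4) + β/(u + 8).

Cover-up at u = -8: β = 4/(-8 - 4) = -4/12 = -1/3


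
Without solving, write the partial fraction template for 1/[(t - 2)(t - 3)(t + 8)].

Three distinct linear factors: A/(t - 2) + B/(t - 3) + C/(t + 8)


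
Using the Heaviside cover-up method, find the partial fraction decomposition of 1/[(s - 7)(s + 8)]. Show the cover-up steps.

Cover (s - 7): set s=7, get P = 1/(7 + 8) = 1/15. Cover (s + 8): set s=-8, get Q = 1/(-8 - 7) = -1/15.
Result: (1/15)/(s - 7) - (1/15)/(s + 8)


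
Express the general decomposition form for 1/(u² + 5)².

Repeated quadratic factor: (Pu + Q)/(u² + 5) + (Ru + S)/(u² + 5)²


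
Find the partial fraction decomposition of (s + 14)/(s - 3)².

(s + 14) = α(s - 3) + β. At s = 3: β = 1·3 + 14 = 17. Coeff of s: α = 1
Result: 1/(s - 3) + 17/(s - 3)²


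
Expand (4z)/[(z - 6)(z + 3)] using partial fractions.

At z=6: A = (4·6 + 0)/(6 + 3) = 8/3. At z=-3: B = (4·(-3) + 0)/(-3 - 6) = 4/3
Result: (8/3)/(z - 6) + (4/3)/(z + 3)


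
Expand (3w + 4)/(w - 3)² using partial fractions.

(3w + 4) = P(w - 3) + Q. At w = 3: Q = 3·3 + 4 = 13. Coeff of w: P = 3
Result: 3/(w - 3) + 13/(w - 3)²


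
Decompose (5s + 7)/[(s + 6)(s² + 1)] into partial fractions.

At s=-6: α = (5·(-6) + 7)/((-6)² + 1) = -23/37. β = -α = 23/37, γ = 5 - (-6)·α = 47/37
Result: (-23/37)/(s + 6) + ((23/37)s + 47/37)/(s² + 1)


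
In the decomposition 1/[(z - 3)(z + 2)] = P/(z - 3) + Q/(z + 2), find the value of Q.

Cover-up at z = -2: Q = 1/(-2 - 3) = -1/5


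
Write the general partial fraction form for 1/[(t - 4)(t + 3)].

Distinct linear factors: A/(t - 4) + B/(t + 3)


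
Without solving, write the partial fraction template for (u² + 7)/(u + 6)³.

Repeated linear factor (power 3): P/(u + 6) + Q/(u + 6)² + R/(u + 6)³


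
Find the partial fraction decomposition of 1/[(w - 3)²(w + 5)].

Cover-up at w=-5: R = 1/(-5 - 3)² = 1/64. Cover-up at w=3: Q = 1/(3 + 5) = 1/8. Comparing w² coeff: P = -R = -1/64
Result: (-1/64)/(w - 3) + (1/8)/(w - 3)² + (1/64)/(w + 5)


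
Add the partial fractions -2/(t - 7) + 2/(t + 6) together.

Common denominator (t - 7)(t + 6). Numerator: -2(t + 6) + 2(t - 7) = (-2t - 12) + (2t - 14) = -26
Result: (-26)/[(t - 7)(t + 6)]


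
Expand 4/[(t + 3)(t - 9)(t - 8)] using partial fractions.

Using cover-up method: A = 1/33, B = 1/3, C = -4/11
Result: (1/33)/(t + 3) + (1/3)/(t - 9) - (4/11)/(t - 8)


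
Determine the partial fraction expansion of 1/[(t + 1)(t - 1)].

1/(t + 1)(t - 1) = A/(t + 1) + B/(t - 1). A = 1/(-1 - 1) = -1/2, B = 1/(1 + 1) = 1/2
Result: (-1/2)/(t + 1) + (1/2)/(t - 1)


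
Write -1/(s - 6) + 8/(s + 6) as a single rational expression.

Common denominator (s - 6)(s + 6). Numerator: -1(s + 6) + 8(s - 6) = (-s - 6) + (8s - 48) = 7s - 54
Result: (7s - 54)/[(s - 6)(s + 6)]


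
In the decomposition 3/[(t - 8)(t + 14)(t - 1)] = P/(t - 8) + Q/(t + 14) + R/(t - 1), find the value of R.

Cover-up at t = 1: R = 3/[(1 - 8)(1 + 14)] = 3/[(-7)(15)] = -3/105 = -1/35


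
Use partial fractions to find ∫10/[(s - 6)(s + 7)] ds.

Decompose: 10/[(s - 6)(s + 7)] = (10/13)/(s - 6) - (10/13)/(s + 7). Integrate each term: (10/13) ln|(s - 6)| - (10/13) ln|(s + 7)| + C


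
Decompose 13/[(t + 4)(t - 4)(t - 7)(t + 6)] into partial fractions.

Using Heaviside cover-up: (13/176)/(t + 4) - (13/240)/(t - 4) + (1/33)/(t - 7) - (1/20)/(t + 6)


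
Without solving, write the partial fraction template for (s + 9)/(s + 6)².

Repeated linear factor: A/(s + 6) + B/(s + 6)²


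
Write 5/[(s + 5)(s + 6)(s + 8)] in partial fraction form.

Using cover-up method: α = 5/3, β = -5/2, γ = 5/6
Result: (5/3)/(s + 5) - (5/2)/(s + 6) + (5/6)/(s + 8)


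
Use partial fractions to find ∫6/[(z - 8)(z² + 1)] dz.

Cover-up at z=8: α = 6/(8²+1) = 6/65. Coeff matching: β = -6/65, γ = -48/65. Decomposition: (6/65)/(z - 8) - ((6/65)z + 48/65)/(z² + 1). Integrate: linear → ln, quadratic → (1/2)ln + arctan: (6/65) ln|(z - 8)| - (3/65) ln(z² + 1) - (48/65) arctan(z) + C


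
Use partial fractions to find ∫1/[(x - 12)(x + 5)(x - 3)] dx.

Cover-up: P = 1/153, Q = 1/136, R = -1/72. Decomposition: (1/153)/(x - 12) + (1/136)/(x + 5) - (1/72)/(x - 3). Integrate each term: (1/153) ln|(x - 12)| + (1/136) ln|(x + 5)| - (1/72) ln|(x - 3)| + C


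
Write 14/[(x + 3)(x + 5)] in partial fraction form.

14/(x + 3)(x + 5) = A/(x + 3) + B/(x + 5). A = 14/(-3 + 5) = 7, B = 14/(-5 + 3) = -7
Result: 7/(x + 3) - 7/(x + 5)


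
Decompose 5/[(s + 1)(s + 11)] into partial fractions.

5/(s + 1)(s + 11) = α/(s + 1) + β/(s + 11). α = 5/(-1 + 11) = 1/2, β = 5/(-11 + 1) = -1/2
Result: (1/2)/(s + 1) - (1/2)/(s + 11)


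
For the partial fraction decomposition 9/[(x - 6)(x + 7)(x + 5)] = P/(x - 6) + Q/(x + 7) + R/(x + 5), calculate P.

Cover-up at x = 6: P = 9/[(6 + 7)(6 + 5)] = 9/[(13)(11)] = 9/143


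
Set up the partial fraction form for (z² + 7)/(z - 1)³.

Repeated linear factor (power 3): α/(z - 1) + β/(z - 1)² + γ/(z - 1)³


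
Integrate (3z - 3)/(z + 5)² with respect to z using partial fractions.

Decompose: P = 3, Q = 3·(-5) - 3 = -18, so (3z - 3)/(z + 5)² = 3/(z + 5) - 18/(z + 5)². Integrate: ∫ P/(z + 5) dz = 3 ln|(z + 5)|; ∫ Q/(z + 5)² dz = 18/(z + 5). Sum: 3 ln|(z + 5)| + 18/(z + 5) + C


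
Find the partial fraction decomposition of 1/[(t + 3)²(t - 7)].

Cover-up at t=7: γ = 1/(7 + 3)² = 1/100. Cover-up at t=-3: β = 1/(-3 - 7) = -1/10. Comparing t² coeff: α = -γ = -1/100
Result: (-1/100)/(t + 3) - (1/10)/(t + 3)² + (1/100)/(t - 7)


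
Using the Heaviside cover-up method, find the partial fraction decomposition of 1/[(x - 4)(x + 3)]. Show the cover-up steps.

Cover (x - 4): set x=4, get A = 1/(4 + 3) = 1/7. Cover (x + 3): set x=-3, get B = 1/(-3 - 4) = -1/7.
Result: (1/7)/(x - 4) - (1/7)/(x + 3)


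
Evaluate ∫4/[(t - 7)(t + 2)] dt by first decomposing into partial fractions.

Decompose: 4/[(t - 7)(t + 2)] = (4/9)/(t - 7) - (4/9)/(t + 2). Integrate each term: (4/9) ln|(t - 7)| - (4/9) ln|(t + 2)| + C


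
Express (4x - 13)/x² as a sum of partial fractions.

(4x - 13) = Ax + B. At x = 0: B = 4·0 - 13 = -13. Coeff of x: A = 4
Result: 4/x - 13/x²


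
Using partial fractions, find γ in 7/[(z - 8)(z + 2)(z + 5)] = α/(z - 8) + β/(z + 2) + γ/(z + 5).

Cover-up at z = -5: γ = 7/[(-5 - 8)(-5 + 2)] = 7/[(-13)(-3)] = 7/39


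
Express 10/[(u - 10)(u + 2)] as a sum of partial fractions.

10/(u - 10)(u + 2) = A/(u - 10) + B/(u + 2). A = 10/(10 + 2) = 5/6, B = 10/(-2 - 10) = -5/6
Result: (5/6)/(u - 10) - (5/6)/(u + 2)


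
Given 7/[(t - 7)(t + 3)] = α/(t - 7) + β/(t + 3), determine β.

Cover-up at t = -3: β = 7/(-3 - 7) = -7/10


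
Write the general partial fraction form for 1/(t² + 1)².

Repeated quadratic factor: (αt + β)/(t² + 1) + (γt + δ)/(t² + 1)²


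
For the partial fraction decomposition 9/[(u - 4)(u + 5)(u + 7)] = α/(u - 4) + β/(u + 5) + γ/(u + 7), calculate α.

Cover-up at u = 4: α = 9/[(4 + 5)(4 + 7)] = 9/[(9)(11)] = 9/99 = 1/11


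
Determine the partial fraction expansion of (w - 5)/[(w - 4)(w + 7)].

At w=4: A = (1·4 - 5)/(4 + 7) = -1/11. At w=-7: B = (1·(-7) - 5)/(-7 - 4) = 12/11
Result: (-1/11)/(w - 4) + (12/11)/(w + 7)


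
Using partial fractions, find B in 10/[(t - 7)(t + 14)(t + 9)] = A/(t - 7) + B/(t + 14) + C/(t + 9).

Cover-up at t = -14: B = 10/[(-14 - 7)(-14 + 9)] = 10/[(-21)(-5)] = 10/105 = 2/21


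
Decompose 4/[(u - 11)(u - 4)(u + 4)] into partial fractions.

Using cover-up method: α = 4/105, β = -1/14, γ = 1/30
Result: (4/105)/(u - 11) - (1/14)/(u - 4) + (1/30)/(u + 4)


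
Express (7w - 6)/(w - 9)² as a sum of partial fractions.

(7w - 6) = A(w - 9) + B. At w = 9: B = 7·9 - 6 = 57. Coeff of w: A = 7
Result: 7/(w - 9) + 57/(w - 9)²


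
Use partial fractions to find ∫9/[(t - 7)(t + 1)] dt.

Decompose: 9/[(t - 7)(t + 1)] = (9/8)/(t - 7) - (9/8)/(t + 1). Integrate each term: (9/8) ln|(t - 7)| - (9/8) ln|(t + 1)| + C


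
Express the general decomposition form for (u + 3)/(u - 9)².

Repeated linear factor: A/(u - 9) + B/(u - 9)²


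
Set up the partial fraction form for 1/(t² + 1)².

Repeated quadratic factor: (Pt + Q)/(t² + 1) + (Rt + S)/(t² + 1)²


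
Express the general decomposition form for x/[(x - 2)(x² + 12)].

Linear + irreducible quadratic: α/(x - 2) + (βx + γ)/(x² + 12)


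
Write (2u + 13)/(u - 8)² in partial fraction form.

(2u + 13) = P(u - 8) + Q. At u = 8: Q = 2·8 + 13 = 29. Coeff of u: P = 2
Result: 2/(u - 8) + 29/(u - 8)²


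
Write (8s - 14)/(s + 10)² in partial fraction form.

(8s - 14) = A(s + 10) + B. At s = -10: B = 8·(-10) - 14 = -94. Coeff of s: A = 8
Result: 8/(s + 10) - 94/(s + 10)²


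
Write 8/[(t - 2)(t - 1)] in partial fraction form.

8/(t - 2)(t - 1) = P/(t - 2) + Q/(t - 1). P = 8/(2 - 1) = 8, Q = 8/(1 - 2) = -8
Result: 8/(t - 2) - 8/(t - 1)


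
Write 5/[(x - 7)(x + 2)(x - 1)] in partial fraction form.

Using cover-up method: P = 5/54, Q = 5/27, R = -5/18
Result: (5/54)/(x - 7) + (5/27)/(x + 2) - (5/18)/(x - 1)


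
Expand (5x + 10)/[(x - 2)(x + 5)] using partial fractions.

At x=2: A = (5·2 + 10)/(2 + 5) = 20/7. At x=-5: B = (5·(-5) + 10)/(-5 - 2) = 15/7
Result: (20/7)/(x - 2) + (15/7)/(x + 5)


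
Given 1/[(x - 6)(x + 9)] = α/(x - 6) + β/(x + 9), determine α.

Cover-up at x = 6: α = 1/(6 + 9) = 1/15


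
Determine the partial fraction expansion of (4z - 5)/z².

(4z - 5) = Pz + Q. At z = 0: Q = 4·0 - 5 = -5. Coeff of z: P = 4
Result: 4/z - 5/z²


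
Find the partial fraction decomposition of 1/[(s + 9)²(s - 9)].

Cover-up at s=9: γ = 1/(9 + 9)² = 1/324. Cover-up at s=-9: β = 1/(-9 - 9) = -1/18. Comparing s² coeff: α = -γ = -1/324
Result: (-1/324)/(s + 9) - (1/18)/(s + 9)² + (1/324)/(s - 9)


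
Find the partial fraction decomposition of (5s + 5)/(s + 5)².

(5s + 5) = α(s + 5) + β. At s = -5: β = 5·(-5) + 5 = -20. Coeff of s: α = 5
Result: 5/(s + 5) - 20/(s + 5)²


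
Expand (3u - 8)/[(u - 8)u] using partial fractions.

At u=8: P = (3·8 - 8)/(8 - 0) = 2. At u=0: Q = (3·0 - 8)/(0 - 8) = 1
Result: 2/(u - 8) + 1/u


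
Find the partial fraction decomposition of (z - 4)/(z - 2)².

(z - 4) = P(z - 2) + Q. At z = 2: Q = 1·2 - 4 = -2. Coeff of z: P = 1
Result: 1/(z - 2) - 2/(z - 2)²


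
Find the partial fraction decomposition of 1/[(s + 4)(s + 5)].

1/(s + 4)(s + 5) = A/(s + 4) + B/(s + 5). A = 1/(-4 + 5) = 1, B = 1/(-5 + 4) = -1
Result: 1/(s + 4) - 1/(s + 5)


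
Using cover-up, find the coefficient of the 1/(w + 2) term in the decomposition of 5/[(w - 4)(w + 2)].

Cover (w + 2), set w=-2: 5/((w - 4) at w=-2) = 5/(-6) = -5/6


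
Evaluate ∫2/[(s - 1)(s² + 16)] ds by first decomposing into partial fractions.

Cover-up at s=1: A = 2/(1²+16) = 2/17. Coeff matching: B = -2/17, C = -2/17. Decomposition: (2/17)/(s - 1) - ((2/17)s + 2/17)/(s² + 16). Integrate: linear → ln, quadratic → (1/2)ln + arctan: (2/17) ln|(s - 1)| - (1/17) ln(s² + 16) - (1/34) arctan(s/4) + C


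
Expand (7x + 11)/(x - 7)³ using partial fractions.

(7x + 11) = α(x - 7)² + β(x - 7) + γ. At x = 7: γ = 7·7 + 11 = 60. Coefficients: α = 0, β = 7
Result: 7/(x - 7)² + 60/(x - 7)³


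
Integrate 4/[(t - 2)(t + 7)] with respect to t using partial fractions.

Decompose: 4/[(t - 2)(t + 7)] = (4/9)/(t - 2) - (4/9)/(t + 7). Integrate each term: (4/9) ln|(t - 2)| - (4/9) ln|(t + 7)| + C


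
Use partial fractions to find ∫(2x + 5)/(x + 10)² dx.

Decompose: α = 2, β = 2·(-10) + 5 = -15, so (2x + 5)/(x + 10)² = 2/(x + 10) - 15/(x + 10)². Integrate: ∫ α/(x + 10) dx = 2 ln|(x + 10)|; ∫ β/(x + 10)² dx = 15/(x + 10). Sum: 2 ln|(x + 10)| + 15/(x + 10) + C


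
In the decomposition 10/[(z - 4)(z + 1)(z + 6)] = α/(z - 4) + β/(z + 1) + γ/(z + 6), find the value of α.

Cover-up at z = 4: α = 10/[(4 + 1)(4 + 6)] = 10/[(5)(10)] = 10/50 = 1/5


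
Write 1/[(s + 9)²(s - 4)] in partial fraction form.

Cover-up at s=4: γ = 1/(4 + 9)² = 1/169. Cover-up at s=-9: β = 1/(-9 - 4) = -1/13. Comparing s² coeff: α = -γ = -1/169
Result: (-1/169)/(s + 9) - (1/13)/(s + 9)² + (1/169)/(s - 4)


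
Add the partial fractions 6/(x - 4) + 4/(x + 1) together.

Common denominator (x - 4)(x + 1). Numerator: 6(x + 1) + 4(x - 4) = (6x + 6) + (4x - 16) = 10x - 10
Result: (10x - 10)/[(x - 4)(x + 1)]


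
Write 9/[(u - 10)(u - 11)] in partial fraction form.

9/(u - 10)(u - 11) = A/(u - 10) + B/(u - 11). A = 9/(10 - 11) = -9, B = 9/(11 - 10) = 9
Result: -9/(u - 10) + 9/(u - 11)


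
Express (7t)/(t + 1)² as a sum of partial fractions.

(7t) = α(t + 1) + β. At t = -1: β = 7·(-1) + 0 = -7. Coeff of t: α = 7
Result: 7/(t + 1) - 7/(t + 1)²


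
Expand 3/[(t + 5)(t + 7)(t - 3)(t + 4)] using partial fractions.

Using Heaviside cover-up: (3/16)/(t + 5) - (1/20)/(t + 7) + (3/560)/(t - 3) - (1/7)/(t + 4)
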